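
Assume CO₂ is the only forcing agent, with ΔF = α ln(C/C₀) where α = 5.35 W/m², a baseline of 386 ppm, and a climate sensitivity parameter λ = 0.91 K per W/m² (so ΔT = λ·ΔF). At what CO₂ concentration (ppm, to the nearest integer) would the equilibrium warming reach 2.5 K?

Required forcing: ΔF = ΔT/λ = 2.5/0.91 = 2.7473 W/m².
Then ln(C/386) = ΔF/5.35 = 2.7473/5.35 = 0.51351.
So C = 386 × e^0.51351 = 386 × 1.67115 = 645.06 ppm.

C ≈ 645 ppm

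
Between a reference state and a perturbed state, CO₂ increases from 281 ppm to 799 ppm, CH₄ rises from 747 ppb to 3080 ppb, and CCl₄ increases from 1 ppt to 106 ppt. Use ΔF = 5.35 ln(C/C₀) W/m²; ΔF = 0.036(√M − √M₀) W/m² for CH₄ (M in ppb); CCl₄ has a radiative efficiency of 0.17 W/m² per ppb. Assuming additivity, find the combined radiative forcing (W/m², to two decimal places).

CO₂: 5.35 × ln(799/281) = 5.35 × ln(2.84342) = 5.35 × 1.04501 = 5.5908 W/m².
CH₄: 0.036 × (√3080 − √747) = 0.036 × (55.4977 − 27.3313) = 0.036 × 28.1664 = 1.0140 W/m².
CCl₄: Δ = 106 − 1 = 105 ppt = 0.105 ppb; ΔF = 0.17 × 0.105 = 0.0179 W/m².
Total ΔF = 5.5908 + 1.0140 + 0.0179 = 6.6227 W/m².

ΔF = 6.62 W/m²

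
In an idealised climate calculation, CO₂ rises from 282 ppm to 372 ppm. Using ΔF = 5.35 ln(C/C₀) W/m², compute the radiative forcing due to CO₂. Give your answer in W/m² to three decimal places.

CO₂ absorption bands are partially saturated, so forcing scales with the logarithm of the concentration ratio.
CO₂: 5.35 × ln(372/282) = 5.35 × ln(1.31915) = 5.35 × 0.27699 = 1.4819 W/m².

ΔF = 1.482 W/m²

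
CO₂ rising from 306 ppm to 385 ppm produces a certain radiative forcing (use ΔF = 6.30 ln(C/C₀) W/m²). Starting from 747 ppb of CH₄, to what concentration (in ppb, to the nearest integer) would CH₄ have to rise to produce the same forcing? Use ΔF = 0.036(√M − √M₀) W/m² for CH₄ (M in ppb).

CO₂ forcing: 6.30 × ln(385/306) = 6.30 × 0.229658 = 1.44685 W/m².
Set 0.036(√M − √747) = 1.44685: √M = 1.44685/0.036 + √747 = 40.1903 + 27.3313 = 67.5216.
M = (67.5216)² = 4559.17 ppb.

M ≈ 4559 ppb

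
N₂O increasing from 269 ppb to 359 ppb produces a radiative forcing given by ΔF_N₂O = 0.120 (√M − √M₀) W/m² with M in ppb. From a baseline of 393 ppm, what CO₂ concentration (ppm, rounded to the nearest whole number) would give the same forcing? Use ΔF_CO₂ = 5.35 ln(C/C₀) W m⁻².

N₂O forcing: 0.120 × (√359 − √269) = 0.120 × (18.9473 − 16.4012) = 0.120 × 2.5461 = 0.30553 W/m².
Set 5.35 ln(C/393) = 0.30553: ln(C/393) = 0.30553/5.35 = 0.05711, so C = 393 × e^0.05711 = 393 × 1.05877 = 416.10 ppm.

C ≈ 416 ppm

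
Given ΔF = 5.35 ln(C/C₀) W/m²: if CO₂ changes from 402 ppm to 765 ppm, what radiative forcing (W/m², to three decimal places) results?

CO₂: 5.35 × ln(765/402) = 5.35 × ln(1.90299) = 5.35 × 0.64343 = 3.4424 W/m².

ΔF = 3.442 W/m²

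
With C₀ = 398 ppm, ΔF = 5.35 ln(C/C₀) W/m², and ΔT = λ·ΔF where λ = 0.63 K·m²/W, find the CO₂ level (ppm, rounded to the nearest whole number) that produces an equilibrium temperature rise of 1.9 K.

C ≈ 699 ppm

Required forcing: ΔF = ΔT/λ = 1.9/0.63 = 3.0159 W/m².
Then ln(C/398) = ΔF/5.35 = 3.0159/5.35 = 0.56372.
So C = 398 × e^0.56372 = 398 × 1.75720 = 699.37 ppm.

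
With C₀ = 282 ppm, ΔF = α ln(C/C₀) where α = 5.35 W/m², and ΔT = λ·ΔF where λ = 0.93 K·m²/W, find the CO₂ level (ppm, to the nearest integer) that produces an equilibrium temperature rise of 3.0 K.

Required forcing: ΔF = ΔT/λ = 3.0/0.93 = 3.2258 W/m².
Then ln(C/282) = ΔF/5.35 = 3.2258/5.35 = 0.60295.
So C = 282 × e^0.60295 = 282 × 1.82750 = 515.36 ppm.

C ≈ 515 ppm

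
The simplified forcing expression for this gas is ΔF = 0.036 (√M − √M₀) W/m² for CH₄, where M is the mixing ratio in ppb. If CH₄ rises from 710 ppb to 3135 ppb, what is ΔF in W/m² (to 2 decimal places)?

CH₄: 0.036 × (√3135 − √710) = 0.036 × (55.9911 − 26.6458) = 0.036 × 29.3453 = 1.0564 W/m².

ΔF = 1.06 W/m²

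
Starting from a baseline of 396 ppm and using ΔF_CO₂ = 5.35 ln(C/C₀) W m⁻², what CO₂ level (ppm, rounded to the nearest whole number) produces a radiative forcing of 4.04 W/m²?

Set 5.35 ln(C/396) = 4.04, so ln(C/396) = 4.04/5.35 = 0.75514.
Then C/396 = e^0.75514 = 2.12791, giving C = 396 × 2.12791 = 842.65 ppm.

C ≈ 843 ppm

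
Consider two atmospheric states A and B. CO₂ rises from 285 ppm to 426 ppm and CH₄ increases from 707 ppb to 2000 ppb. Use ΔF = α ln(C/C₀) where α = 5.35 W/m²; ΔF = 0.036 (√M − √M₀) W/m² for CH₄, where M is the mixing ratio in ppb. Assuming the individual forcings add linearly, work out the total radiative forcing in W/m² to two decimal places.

ΔF = 2.80 W/m²

CO₂: 5.35 × ln(426/285) = 5.35 × ln(1.49474) = 5.35 × 0.40195 = 2.1504 W/m².
CH₄: 0.036 × (√2000 − √707) = 0.036 × (44.7214 − 26.5895) = 0.036 × 18.1319 = 0.6527 W/m².
Total ΔF = 2.1504 + 0.6527 = 2.8031 W/m².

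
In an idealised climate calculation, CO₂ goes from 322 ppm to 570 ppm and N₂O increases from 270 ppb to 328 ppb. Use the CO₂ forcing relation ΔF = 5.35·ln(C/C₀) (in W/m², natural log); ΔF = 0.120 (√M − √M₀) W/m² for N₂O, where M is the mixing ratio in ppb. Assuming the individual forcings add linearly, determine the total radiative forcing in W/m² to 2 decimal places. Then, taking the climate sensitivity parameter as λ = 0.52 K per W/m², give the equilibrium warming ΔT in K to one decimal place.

ΔF = 3.26 W/m²; ΔT = 1.7 K

CO₂: 5.35 × ln(570/322) = 5.35 × ln(1.77019) = 5.35 × 0.57109 = 3.0553 W/m².
N₂O: 0.120 × (√328 − √270) = 0.120 × (18.1108 − 16.4317) = 0.120 × 1.6791 = 0.2015 W/m².
Total ΔF = 3.0553 + 0.2015 = 3.2568 W/m².
ΔT = λ ΔF = 0.52 × 3.26 = 1.6952 K.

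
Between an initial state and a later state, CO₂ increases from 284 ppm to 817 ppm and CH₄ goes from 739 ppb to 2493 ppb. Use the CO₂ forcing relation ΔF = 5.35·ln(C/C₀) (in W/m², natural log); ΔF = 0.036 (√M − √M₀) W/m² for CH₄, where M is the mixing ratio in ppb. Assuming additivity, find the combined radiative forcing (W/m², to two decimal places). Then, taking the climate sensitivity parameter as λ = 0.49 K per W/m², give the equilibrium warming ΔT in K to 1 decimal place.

CO₂: 5.35 × ln(817/284) = 5.35 × ln(2.87676) = 5.35 × 1.05666 = 5.6531 W/m².
CH₄: 0.036 × (√2493 − √739) = 0.036 × (49.9300 − 27.1846) = 0.036 × 22.7454 = 0.8188 W/m².
Total ΔF = 5.6531 + 0.8188 = 6.4719 W/m².
ΔT = λ ΔF = 0.49 × 6.47 = 3.1703 K.

ΔF = 6.47 W/m²; ΔT = 3.2 K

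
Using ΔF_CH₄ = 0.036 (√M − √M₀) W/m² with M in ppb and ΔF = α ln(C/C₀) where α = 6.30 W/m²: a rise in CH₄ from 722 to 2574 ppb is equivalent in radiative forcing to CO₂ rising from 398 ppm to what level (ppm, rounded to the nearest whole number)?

C ≈ 456 ppm

CH₄ forcing: 0.036 × (√2574 − √722) = 0.036 × (50.7346 − 26.8701) = 0.036 × 23.8645 = 0.85912 W/m².
Set 6.30 ln(C/398) = 0.85912: ln(C/398) = 0.85912/6.30 = 0.13637, so C = 398 × e^0.13637 = 398 × 1.14611 = 456.15 ppm.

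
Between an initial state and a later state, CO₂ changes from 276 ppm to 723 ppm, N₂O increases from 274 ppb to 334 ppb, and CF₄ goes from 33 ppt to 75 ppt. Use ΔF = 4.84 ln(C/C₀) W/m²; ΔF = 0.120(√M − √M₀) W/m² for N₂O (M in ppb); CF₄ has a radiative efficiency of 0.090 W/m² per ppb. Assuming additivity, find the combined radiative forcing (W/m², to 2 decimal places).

ΔF = 4.87 W/m²

CO₂: 4.84 × ln(723/276) = 4.84 × ln(2.61957) = 4.84 × 0.96301 = 4.6610 W/m².
N₂O: 0.120 × (√334 − √274) = 0.120 × (18.2757 − 16.5529) = 0.120 × 1.7228 = 0.2067 W/m².
CF₄: Δ = 75 − 33 = 42 ppt = 0.042 ppb; ΔF = 0.090 × 0.042 = 0.0038 W/m².
Total ΔF = 4.6610 + 0.2067 + 0.0038 = 4.8715 W/m².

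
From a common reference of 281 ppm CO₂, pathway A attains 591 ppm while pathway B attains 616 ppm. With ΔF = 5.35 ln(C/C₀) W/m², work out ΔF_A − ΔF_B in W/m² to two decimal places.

ΔF_A − ΔF_B = -0.22 W/m²

ΔF_A = 5.35 ln(591/281) = 5.35 × 0.74346 = 3.9775 W/m².
ΔF_B = 5.35 ln(616/281) = 5.35 × 0.78489 = 4.1992 W/m².
Difference: 3.9775 − 4.1992 = -0.2217 W/m².
(Equivalently, ΔF_A − ΔF_B = 5.35 ln(591/616) = 5.35 × -0.04143 = -0.2217 W/m².)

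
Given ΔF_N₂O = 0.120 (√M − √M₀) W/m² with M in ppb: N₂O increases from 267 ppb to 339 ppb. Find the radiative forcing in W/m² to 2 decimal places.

N₂O: 0.120 × (√339 − √267) = 0.120 × (18.4120 − 16.3401) = 0.120 × 2.0719 = 0.2486 W/m².

ΔF = 0.25 W/m²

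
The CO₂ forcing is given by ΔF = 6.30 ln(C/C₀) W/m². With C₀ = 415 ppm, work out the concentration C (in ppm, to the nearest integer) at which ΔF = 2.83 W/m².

C ≈ 650 ppm

Set 6.30 ln(C/415) = 2.83, so ln(C/415) = 2.83/6.30 = 0.44921.
Then C/415 = e^0.44921 = 1.56707, giving C = 415 × 1.56707 = 650.33 ppm.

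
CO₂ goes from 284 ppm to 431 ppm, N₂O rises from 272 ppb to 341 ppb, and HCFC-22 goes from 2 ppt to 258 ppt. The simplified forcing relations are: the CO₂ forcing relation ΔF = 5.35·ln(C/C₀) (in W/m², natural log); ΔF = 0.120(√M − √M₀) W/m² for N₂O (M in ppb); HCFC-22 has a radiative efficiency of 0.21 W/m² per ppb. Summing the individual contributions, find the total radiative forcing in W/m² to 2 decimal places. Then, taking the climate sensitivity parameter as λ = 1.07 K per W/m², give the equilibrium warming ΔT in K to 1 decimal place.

CO₂: 5.35 × ln(431/284) = 5.35 × ln(1.51761) = 5.35 × 0.41714 = 2.2317 W/m².
N₂O: 0.120 × (√341 − √272) = 0.120 × (18.4662 − 16.4924) = 0.120 × 1.9738 = 0.2369 W/m².
HCFC-22: Δ = 258 − 2 = 256 ppt = 0.256 ppb; ΔF = 0.21 × 0.256 = 0.0538 W/m².
Total ΔF = 2.2317 + 0.2369 + 0.0538 = 2.5224 W/m².
ΔT = λ ΔF = 1.07 × 2.52 = 2.6964 K.

ΔF = 2.52 W/m²; ΔT = 2.7 K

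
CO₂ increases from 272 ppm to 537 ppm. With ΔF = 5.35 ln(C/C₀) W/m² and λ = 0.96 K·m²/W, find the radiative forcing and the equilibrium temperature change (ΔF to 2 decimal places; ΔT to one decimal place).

ΔF = 3.64 W/m²; ΔT = 3.5 K

CO₂: 5.35 × ln(537/272) = 5.35 × ln(1.97426) = 5.35 × 0.68019 = 3.6390 W/m².
ΔT = λ ΔF = 0.96 × 3.64 = 3.4944 K.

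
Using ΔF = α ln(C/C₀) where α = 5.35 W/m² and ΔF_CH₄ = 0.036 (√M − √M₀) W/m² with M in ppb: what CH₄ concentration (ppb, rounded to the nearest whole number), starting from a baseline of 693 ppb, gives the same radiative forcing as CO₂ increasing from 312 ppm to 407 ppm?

CO₂ forcing: 5.35 × ln(407/312) = 5.35 × 0.265810 = 1.42208 W/m².
Set 0.036(√M − √693) = 1.42208: √M = 1.42208/0.036 + √693 = 39.5022 + 26.3249 = 65.8271.
M = (65.8271)² = 4333.21 ppb.

M ≈ 4333 ppb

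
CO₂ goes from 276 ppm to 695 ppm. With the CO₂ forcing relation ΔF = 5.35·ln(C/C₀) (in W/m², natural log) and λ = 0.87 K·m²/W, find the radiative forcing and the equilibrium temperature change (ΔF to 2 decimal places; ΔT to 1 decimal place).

ΔF = 4.94 W/m²; ΔT = 4.3 K

CO₂: 5.35 × ln(695/276) = 5.35 × ln(2.51812) = 5.35 × 0.92351 = 4.9408 W/m².
ΔT = λ ΔF = 0.87 × 4.94 = 4.2978 K.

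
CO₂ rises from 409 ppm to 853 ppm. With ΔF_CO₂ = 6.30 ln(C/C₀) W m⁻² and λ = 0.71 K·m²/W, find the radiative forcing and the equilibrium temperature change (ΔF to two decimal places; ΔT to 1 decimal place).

ΔF = 4.63 W/m²; ΔT = 3.3 K

CO₂: 6.30 × ln(853/409) = 6.30 × ln(2.08557) = 6.30 × 0.73504 = 4.6308 W/m².
ΔT = λ ΔF = 0.71 × 4.63 = 3.2873 K.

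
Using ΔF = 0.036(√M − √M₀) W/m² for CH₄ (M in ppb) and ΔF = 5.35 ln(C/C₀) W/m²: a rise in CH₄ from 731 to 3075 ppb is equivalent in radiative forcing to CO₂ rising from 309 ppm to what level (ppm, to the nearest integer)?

C ≈ 374 ppm

CH₄ forcing: 0.036 × (√3075 − √731) = 0.036 × (55.4527 − 27.0370) = 0.036 × 28.4157 = 1.02297 W/m².
Set 5.35 ln(C/309) = 1.02297: ln(C/309) = 1.02297/5.35 = 0.19121, so C = 309 × e^0.19121 = 309 × 1.21071 = 374.11 ppm.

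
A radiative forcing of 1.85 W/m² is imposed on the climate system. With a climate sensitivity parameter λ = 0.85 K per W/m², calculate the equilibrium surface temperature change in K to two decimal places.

ΔT = λ ΔF = 0.85 × 1.85 = 1.5725 K.

ΔT = 1.57 K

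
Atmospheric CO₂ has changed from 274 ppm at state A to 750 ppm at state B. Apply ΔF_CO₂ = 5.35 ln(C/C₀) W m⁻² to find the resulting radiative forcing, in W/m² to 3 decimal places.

CO₂ absorption bands are partially saturated, so forcing scales with the logarithm of the concentration ratio.
CO₂: 5.35 × ln(750/274) = 5.35 × ln(2.73723) = 5.35 × 1.00695 = 5.3872 W/m².

ΔF = 5.387 W/m²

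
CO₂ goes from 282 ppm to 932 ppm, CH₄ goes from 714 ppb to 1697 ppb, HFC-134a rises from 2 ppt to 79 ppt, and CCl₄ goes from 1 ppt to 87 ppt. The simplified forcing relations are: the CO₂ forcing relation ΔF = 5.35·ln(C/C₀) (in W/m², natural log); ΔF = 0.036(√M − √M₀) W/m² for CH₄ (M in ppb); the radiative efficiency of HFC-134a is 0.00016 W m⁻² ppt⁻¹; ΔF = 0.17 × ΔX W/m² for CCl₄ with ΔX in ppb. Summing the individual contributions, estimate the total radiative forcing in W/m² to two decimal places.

CO₂: 5.35 × ln(932/282) = 5.35 × ln(3.30496) = 5.35 × 1.19542 = 6.3955 W/m².
CH₄: 0.036 × (√1697 − √714) = 0.036 × (41.1947 − 26.7208) = 0.036 × 14.4739 = 0.5211 W/m².
HFC-134a: ΔF = 0.00016 × (79 − 2) = 0.00016 × 77 = 0.0123 W/m².
CCl₄: Δ = 87 − 1 = 86 ppt = 0.086 ppb; ΔF = 0.17 × 0.086 = 0.0146 W/m².
Total ΔF = 6.3955 + 0.5211 + 0.0123 + 0.0146 = 6.9435 W/m².

ΔF = 6.94 W/m²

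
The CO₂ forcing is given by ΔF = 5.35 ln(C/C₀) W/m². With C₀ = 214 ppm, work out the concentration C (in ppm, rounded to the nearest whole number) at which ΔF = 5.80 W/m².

C ≈ 633 ppm

Set 5.35 ln(C/214) = 5.80, so ln(C/214) = 5.80/5.35 = 1.08411.
Then C/214 = e^1.08411 = 2.95681, giving C = 214 × 2.95681 = 632.76 ppm.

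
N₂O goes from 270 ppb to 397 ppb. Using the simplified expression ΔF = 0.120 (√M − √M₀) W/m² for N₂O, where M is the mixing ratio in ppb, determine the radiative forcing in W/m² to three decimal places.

ΔF = 0.419 W/m²

N₂O: 0.120 × (√397 − √270) = 0.120 × (19.9249 − 16.4317) = 0.120 × 3.4932 = 0.4192 W/m².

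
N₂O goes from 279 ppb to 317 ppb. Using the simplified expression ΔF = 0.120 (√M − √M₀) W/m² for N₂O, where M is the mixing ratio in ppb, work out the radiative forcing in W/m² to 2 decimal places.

N₂O: 0.120 × (√317 − √279) = 0.120 × (17.8045 − 16.7033) = 0.120 × 1.1012 = 0.1321 W/m².

ΔF = 0.13 W/m²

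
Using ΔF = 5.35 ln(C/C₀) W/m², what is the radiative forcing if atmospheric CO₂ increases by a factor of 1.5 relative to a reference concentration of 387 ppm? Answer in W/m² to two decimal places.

ΔF = 2.17 W/m²

ΔF = 5.35 × ln(1.5) = 5.35 × 0.40547 = 2.1693 W/m².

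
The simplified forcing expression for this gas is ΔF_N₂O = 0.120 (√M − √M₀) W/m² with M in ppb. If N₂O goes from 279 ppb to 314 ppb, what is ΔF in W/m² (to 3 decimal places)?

N₂O: 0.120 × (√314 − √279) = 0.120 × (17.7200 − 16.7033) = 0.120 × 1.0167 = 0.1220 W/m².

ΔF = 0.122 W/m²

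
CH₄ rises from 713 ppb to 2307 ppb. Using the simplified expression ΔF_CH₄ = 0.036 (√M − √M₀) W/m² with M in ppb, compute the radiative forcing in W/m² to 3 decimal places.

CH₄: 0.036 × (√2307 − √713) = 0.036 × (48.0312 − 26.7021) = 0.036 × 21.3291 = 0.7678 W/m².

ΔF = 0.768 W/m²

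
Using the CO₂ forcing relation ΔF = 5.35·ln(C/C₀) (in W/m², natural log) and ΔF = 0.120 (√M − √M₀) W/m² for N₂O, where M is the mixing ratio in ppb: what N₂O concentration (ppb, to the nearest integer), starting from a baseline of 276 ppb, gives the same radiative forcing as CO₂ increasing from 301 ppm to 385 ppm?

CO₂ forcing: 5.35 × ln(385/301) = 5.35 × 0.246133 = 1.31681 W/m².
Set 0.120(√M − √276) = 1.31681: √M = 1.31681/0.120 + √276 = 10.9734 + 16.6132 = 27.5866.
M = (27.5866)² = 761.02 ppb.

M ≈ 761 ppb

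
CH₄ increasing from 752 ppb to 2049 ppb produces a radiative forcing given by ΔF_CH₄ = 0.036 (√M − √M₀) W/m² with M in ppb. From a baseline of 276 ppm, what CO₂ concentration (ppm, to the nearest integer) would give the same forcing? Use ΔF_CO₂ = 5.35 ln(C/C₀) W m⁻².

C ≈ 311 ppm

CH₄ forcing: 0.036 × (√2049 − √752) = 0.036 × (45.2659 − 27.4226) = 0.036 × 17.8433 = 0.64236 W/m².
Set 5.35 ln(C/276) = 0.64236: ln(C/276) = 0.64236/5.35 = 0.12007, so C = 276 × e^0.12007 = 276 × 1.12758 = 311.21 ppm.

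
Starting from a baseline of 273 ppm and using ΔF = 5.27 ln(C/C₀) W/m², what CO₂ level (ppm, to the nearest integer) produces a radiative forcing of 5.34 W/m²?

Set 5.27 ln(C/273) = 5.34, so ln(C/273) = 5.34/5.27 = 1.01328.
Then C/273 = e^1.01328 = 2.75462, giving C = 273 × 2.75462 = 752.01 ppm.

C ≈ 752 ppm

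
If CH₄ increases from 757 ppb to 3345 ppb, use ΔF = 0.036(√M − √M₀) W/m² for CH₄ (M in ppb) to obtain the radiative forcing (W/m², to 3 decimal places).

CH₄: 0.036 × (√3345 − √757) = 0.036 × (57.8360 − 27.5136) = 0.036 × 30.3224 = 1.0916 W/m².

ΔF = 1.092 W/m²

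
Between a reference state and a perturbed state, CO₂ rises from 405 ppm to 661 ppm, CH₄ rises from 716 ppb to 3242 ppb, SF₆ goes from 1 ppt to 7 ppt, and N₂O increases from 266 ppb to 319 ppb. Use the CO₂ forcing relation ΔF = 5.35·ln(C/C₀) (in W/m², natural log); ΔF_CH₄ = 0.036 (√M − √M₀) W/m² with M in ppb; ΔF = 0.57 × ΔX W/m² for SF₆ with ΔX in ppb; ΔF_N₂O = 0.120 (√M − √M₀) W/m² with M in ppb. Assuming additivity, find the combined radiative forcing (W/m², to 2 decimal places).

CO₂: 5.35 × ln(661/405) = 5.35 × ln(1.63210) = 5.35 × 0.48987 = 2.6208 W/m².
CH₄: 0.036 × (√3242 − √716) = 0.036 × (56.9386 − 26.7582) = 0.036 × 30.1804 = 1.0865 W/m².
SF₆: Δ = 7 − 1 = 6 ppt = 0.006 ppb; ΔF = 0.57 × 0.006 = 0.0034 W/m².
N₂O: 0.120 × (√319 − √266) = 0.120 × (17.8606 − 16.3095) = 0.120 × 1.5511 = 0.1861 W/m².
Total ΔF = 2.6208 + 1.0865 + 0.0034 + 0.1861 = 3.8968 W/m².

ΔF = 3.90 W/m²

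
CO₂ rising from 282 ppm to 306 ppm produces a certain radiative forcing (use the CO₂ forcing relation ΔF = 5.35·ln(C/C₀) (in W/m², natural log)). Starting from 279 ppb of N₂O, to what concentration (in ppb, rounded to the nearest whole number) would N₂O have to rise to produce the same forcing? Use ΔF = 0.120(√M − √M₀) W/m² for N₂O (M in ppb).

CO₂ forcing: 5.35 × ln(306/282) = 5.35 × 0.081678 = 0.43698 W/m².
Set 0.120(√M − √279) = 0.43698: √M = 0.43698/0.120 + √279 = 3.6415 + 16.7033 = 20.3448.
M = (20.3448)² = 413.91 ppb.

M ≈ 414 ppb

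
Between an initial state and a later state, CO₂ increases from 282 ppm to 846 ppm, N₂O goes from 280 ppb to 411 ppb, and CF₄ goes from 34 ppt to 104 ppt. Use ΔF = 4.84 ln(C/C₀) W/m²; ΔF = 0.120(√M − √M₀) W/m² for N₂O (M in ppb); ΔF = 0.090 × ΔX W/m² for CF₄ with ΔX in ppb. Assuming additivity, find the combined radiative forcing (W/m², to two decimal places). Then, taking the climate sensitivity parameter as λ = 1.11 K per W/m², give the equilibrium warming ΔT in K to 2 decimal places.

ΔF = 5.75 W/m²; ΔT = 6.38 K

CO₂: 4.84 × ln(846/282) = 4.84 × ln(3.00000) = 4.84 × 1.09861 = 5.3173 W/m².
N₂O: 0.120 × (√411 − √280) = 0.120 × (20.2731 − 16.7332) = 0.120 × 3.5399 = 0.4248 W/m².
CF₄: Δ = 104 − 34 = 70 ppt = 0.070 ppb; ΔF = 0.090 × 0.070 = 0.0063 W/m².
Total ΔF = 5.3173 + 0.4248 + 0.0063 = 5.7484 W/m².
ΔT = λ ΔF = 1.11 × 5.75 = 6.3825 K.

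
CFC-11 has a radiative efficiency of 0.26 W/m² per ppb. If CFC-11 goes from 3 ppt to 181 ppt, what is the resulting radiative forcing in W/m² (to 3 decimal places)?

ΔF = 0.046 W/m²

CFC-11: Δ = 181 − 3 = 178 ppt = 0.178 ppb; ΔF = 0.26 × 0.178 = 0.0463 W/m².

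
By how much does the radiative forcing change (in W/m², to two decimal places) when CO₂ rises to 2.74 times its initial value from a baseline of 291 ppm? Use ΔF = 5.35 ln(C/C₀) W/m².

ΔF = 5.39 W/m²

Because the forcing depends only on the ratio C/C₀, the initial concentration does not enter.
ΔF = 5.35 × ln(2.74) = 5.35 × 1.00796 = 5.3926 W/m².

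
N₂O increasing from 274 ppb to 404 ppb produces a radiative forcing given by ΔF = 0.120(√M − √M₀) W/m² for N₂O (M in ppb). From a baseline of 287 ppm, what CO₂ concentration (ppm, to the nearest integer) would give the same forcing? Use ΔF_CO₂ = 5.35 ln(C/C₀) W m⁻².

N₂O forcing: 0.120 × (√404 − √274) = 0.120 × (20.0998 − 16.5529) = 0.120 × 3.5469 = 0.42563 W/m².
Set 5.35 ln(C/287) = 0.42563: ln(C/287) = 0.42563/5.35 = 0.07956, so C = 287 × e^0.07956 = 287 × 1.08281 = 310.77 ppm.

C ≈ 311 ppm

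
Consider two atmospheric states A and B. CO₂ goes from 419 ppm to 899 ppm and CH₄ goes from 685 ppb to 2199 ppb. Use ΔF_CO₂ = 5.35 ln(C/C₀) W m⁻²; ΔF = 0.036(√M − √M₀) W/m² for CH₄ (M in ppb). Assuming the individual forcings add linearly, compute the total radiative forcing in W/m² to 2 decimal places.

CO₂: 5.35 × ln(899/419) = 5.35 × ln(2.14558) = 5.35 × 0.76341 = 4.0842 W/m².
CH₄: 0.036 × (√2199 − √685) = 0.036 × (46.8935 − 26.1725) = 0.036 × 20.7210 = 0.7460 W/m².
Total ΔF = 4.0842 + 0.7460 = 4.8302 W/m².

ΔF = 4.83 W/m²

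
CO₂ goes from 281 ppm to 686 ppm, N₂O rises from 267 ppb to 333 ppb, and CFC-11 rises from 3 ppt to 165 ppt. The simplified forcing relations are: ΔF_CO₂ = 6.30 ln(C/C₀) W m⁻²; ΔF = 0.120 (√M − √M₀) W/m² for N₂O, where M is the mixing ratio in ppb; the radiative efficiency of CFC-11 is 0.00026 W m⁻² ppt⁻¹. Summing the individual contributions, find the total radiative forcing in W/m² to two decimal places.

ΔF = 5.89 W/m²

CO₂: 6.30 × ln(686/281) = 6.30 × ln(2.44128) = 6.30 × 0.89252 = 5.6229 W/m².
N₂O: 0.120 × (√333 − √267) = 0.120 × (18.2483 − 16.3401) = 0.120 × 1.9082 = 0.2290 W/m².
CFC-11: ΔF = 0.00026 × (165 − 3) = 0.00026 × 162 = 0.0421 W/m².
Total ΔF = 5.6229 + 0.2290 + 0.0421 = 5.8940 W/m².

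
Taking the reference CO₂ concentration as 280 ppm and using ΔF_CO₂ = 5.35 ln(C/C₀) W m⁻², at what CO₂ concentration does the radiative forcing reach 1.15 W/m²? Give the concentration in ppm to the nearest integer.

Set 5.35 ln(C/280) = 1.15, so ln(C/280) = 1.15/5.35 = 0.21495.
Then C/280 = e^0.21495 = 1.23980, giving C = 280 × 1.23980 = 347.14 ppm.

C ≈ 347 ppm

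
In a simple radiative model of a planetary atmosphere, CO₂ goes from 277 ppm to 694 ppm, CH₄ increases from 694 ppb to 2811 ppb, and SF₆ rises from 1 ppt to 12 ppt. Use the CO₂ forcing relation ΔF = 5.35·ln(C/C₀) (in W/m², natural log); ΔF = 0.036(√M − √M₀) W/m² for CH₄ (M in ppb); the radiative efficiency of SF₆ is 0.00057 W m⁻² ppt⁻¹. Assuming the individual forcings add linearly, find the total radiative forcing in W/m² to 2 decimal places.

CO₂: 5.35 × ln(694/277) = 5.35 × ln(2.50542) = 5.35 × 0.91846 = 4.9138 W/m².
CH₄: 0.036 × (√2811 − √694) = 0.036 × (53.0189 − 26.3439) = 0.036 × 26.6750 = 0.9603 W/m².
SF₆: ΔF = 0.00057 × (12 − 1) = 0.00057 × 11 = 0.0063 W/m².
Total ΔF = 4.9138 + 0.9603 + 0.0063 = 5.8804 W/m².

ΔF = 5.88 W/m²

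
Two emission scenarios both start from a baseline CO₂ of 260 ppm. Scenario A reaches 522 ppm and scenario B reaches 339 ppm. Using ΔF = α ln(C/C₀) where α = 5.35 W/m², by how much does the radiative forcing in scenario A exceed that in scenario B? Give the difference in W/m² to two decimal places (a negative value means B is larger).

ΔF_A − ΔF_B = 2.31 W/m²

ΔF_A = 5.35 ln(522/260) = 5.35 × 0.69699 = 3.7289 W/m².
ΔF_B = 5.35 ln(339/260) = 5.35 × 0.26532 = 1.4195 W/m².
Difference: 3.7289 − 1.4195 = 2.3094 W/m².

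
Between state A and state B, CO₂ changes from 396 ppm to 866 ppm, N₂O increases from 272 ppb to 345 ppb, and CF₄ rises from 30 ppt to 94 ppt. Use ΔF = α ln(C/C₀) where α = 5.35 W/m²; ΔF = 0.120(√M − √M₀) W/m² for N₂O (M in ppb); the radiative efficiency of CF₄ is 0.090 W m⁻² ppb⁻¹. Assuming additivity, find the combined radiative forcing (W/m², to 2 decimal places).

ΔF = 4.44 W/m²

CO₂: 5.35 × ln(866/396) = 5.35 × ln(2.18687) = 5.35 × 0.78247 = 4.1862 W/m².
N₂O: 0.120 × (√345 − √272) = 0.120 × (18.5742 − 16.4924) = 0.120 × 2.0818 = 0.2498 W/m².
CF₄: Δ = 94 − 30 = 64 ppt = 0.064 ppb; ΔF = 0.090 × 0.064 = 0.0058 W/m².
Total ΔF = 4.1862 + 0.2498 + 0.0058 = 4.4418 W/m².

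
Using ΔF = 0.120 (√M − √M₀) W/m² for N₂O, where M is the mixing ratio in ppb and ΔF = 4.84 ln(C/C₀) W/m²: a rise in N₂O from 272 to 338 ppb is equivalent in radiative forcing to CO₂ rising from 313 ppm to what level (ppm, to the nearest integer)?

C ≈ 328 ppm

N₂O forcing: 0.120 × (√338 − √272) = 0.120 × (18.3848 − 16.4924) = 0.120 × 1.8924 = 0.22709 W/m².
Set 4.84 ln(C/313) = 0.22709: ln(C/313) = 0.22709/4.84 = 0.04692, so C = 313 × e^0.04692 = 313 × 1.04804 = 328.04 ppm.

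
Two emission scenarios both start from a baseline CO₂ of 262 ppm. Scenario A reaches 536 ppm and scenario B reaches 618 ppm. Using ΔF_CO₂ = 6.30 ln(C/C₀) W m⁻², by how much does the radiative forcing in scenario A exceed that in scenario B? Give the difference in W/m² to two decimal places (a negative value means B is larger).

ΔF_A = 6.30 ln(536/262) = 6.30 × 0.71579 = 4.5095 W/m².
ΔF_B = 6.30 ln(618/262) = 6.30 × 0.85814 = 5.4063 W/m².
Difference: 4.5095 − 5.4063 = -0.8968 W/m².

ΔF_A − ΔF_B = -0.90 W/m²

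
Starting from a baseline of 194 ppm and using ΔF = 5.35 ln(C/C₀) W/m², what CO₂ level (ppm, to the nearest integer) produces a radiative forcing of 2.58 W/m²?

Set 5.35 ln(C/194) = 2.58, so ln(C/194) = 2.58/5.35 = 0.48224.
Then C/194 = e^0.48224 = 1.61970, giving C = 194 × 1.61970 = 314.22 ppm.

C ≈ 314 ppm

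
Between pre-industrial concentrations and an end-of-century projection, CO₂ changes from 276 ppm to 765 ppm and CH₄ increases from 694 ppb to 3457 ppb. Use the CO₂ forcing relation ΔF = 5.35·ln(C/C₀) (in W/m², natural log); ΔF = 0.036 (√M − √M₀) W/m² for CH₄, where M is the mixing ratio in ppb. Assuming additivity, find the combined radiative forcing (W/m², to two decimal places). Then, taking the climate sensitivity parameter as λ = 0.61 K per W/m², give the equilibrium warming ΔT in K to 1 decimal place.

CO₂: 5.35 × ln(765/276) = 5.35 × ln(2.77174) = 5.35 × 1.01948 = 5.4542 W/m².
CH₄: 0.036 × (√3457 − √694) = 0.036 × (58.7963 − 26.3439) = 0.036 × 32.4524 = 1.1683 W/m².
Total ΔF = 5.4542 + 1.1683 = 6.6225 W/m².
ΔT = λ ΔF = 0.61 × 6.62 = 4.0382 K.

ΔF = 6.62 W/m²; ΔT = 4.0 K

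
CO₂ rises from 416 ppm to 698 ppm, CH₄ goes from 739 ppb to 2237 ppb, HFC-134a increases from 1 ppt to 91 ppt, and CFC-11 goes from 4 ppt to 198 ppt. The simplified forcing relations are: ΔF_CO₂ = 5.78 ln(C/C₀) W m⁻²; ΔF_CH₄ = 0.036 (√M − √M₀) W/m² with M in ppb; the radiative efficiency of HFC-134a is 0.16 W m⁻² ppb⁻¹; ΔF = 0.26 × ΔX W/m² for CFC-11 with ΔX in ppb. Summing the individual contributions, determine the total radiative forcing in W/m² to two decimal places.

CO₂: 5.78 × ln(698/416) = 5.78 × ln(1.67788) = 5.78 × 0.51753 = 2.9913 W/m².
CH₄: 0.036 × (√2237 − √739) = 0.036 × (47.2969 − 27.1846) = 0.036 × 20.1123 = 0.7240 W/m².
HFC-134a: Δ = 91 − 1 = 90 ppt = 0.090 ppb; ΔF = 0.16 × 0.090 = 0.0144 W/m².
CFC-11: Δ = 198 − 4 = 194 ppt = 0.194 ppb; ΔF = 0.26 × 0.194 = 0.0504 W/m².
Total ΔF = 2.9913 + 0.7240 + 0.0144 + 0.0504 = 3.7801 W/m².

ΔF = 3.78 W/m²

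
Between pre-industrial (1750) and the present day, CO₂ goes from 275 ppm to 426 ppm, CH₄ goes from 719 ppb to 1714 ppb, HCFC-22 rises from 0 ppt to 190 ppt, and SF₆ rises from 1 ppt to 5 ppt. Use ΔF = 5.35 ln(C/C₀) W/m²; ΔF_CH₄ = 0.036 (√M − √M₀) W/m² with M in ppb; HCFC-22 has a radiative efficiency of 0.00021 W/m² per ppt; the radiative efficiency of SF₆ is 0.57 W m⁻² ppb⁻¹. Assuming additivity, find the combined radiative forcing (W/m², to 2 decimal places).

CO₂: 5.35 × ln(426/275) = 5.35 × ln(1.54909) = 5.35 × 0.43767 = 2.3415 W/m².
CH₄: 0.036 × (√1714 − √719) = 0.036 × (41.4005 − 26.8142) = 0.036 × 14.5863 = 0.5251 W/m².
HCFC-22: ΔF = 0.00021 × (190 − 0) = 0.00021 × 190 = 0.0399 W/m².
SF₆: Δ = 5 − 1 = 4 ppt = 0.004 ppb; ΔF = 0.57 × 0.004 = 0.0023 W/m².
Total ΔF = 2.3415 + 0.5251 + 0.0399 + 0.0023 = 2.9088 W/m².

ΔF = 2.91 W/m²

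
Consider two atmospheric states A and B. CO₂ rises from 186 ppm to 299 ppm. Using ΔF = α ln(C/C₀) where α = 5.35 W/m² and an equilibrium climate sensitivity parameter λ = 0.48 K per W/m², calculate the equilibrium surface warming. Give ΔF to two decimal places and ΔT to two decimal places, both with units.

ΔF = 2.54 W/m²; ΔT = 1.22 K

CO₂: 5.35 × ln(299/186) = 5.35 × ln(1.60753) = 5.35 × 0.47470 = 2.5396 W/m².
ΔT = λ ΔF = 0.48 × 2.54 = 1.2192 K.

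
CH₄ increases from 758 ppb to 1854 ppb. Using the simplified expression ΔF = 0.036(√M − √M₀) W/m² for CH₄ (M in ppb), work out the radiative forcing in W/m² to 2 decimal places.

ΔF = 0.56 W/m²

CH₄: 0.036 × (√1854 − √758) = 0.036 × (43.0581 − 27.5318) = 0.036 × 15.5263 = 0.5589 W/m².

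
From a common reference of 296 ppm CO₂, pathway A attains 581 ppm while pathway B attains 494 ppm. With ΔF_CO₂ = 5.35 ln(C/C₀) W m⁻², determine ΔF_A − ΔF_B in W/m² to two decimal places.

ΔF_A − ΔF_B = 0.87 W/m²

ΔF_A = 5.35 ln(581/296) = 5.35 × 0.67439 = 3.6080 W/m².
ΔF_B = 5.35 ln(494/296) = 5.35 × 0.51218 = 2.7402 W/m².
Difference: 3.6080 − 2.7402 = 0.8678 W/m².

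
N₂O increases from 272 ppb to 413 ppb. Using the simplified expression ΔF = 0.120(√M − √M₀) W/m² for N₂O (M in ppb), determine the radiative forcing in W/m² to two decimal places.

ΔF = 0.46 W/m²

N₂O: 0.120 × (√413 − √272) = 0.120 × (20.3224 − 16.4924) = 0.120 × 3.8300 = 0.4596 W/m².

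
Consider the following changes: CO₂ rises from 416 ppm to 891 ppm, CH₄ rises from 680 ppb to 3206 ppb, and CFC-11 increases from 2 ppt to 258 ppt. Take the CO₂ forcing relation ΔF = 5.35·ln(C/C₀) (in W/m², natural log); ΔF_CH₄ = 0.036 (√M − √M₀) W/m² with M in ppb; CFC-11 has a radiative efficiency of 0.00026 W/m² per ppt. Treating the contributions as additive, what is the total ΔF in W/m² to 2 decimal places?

ΔF = 5.24 W/m²

CO₂: 5.35 × ln(891/416) = 5.35 × ln(2.14183) = 5.35 × 0.76166 = 4.0749 W/m².
CH₄: 0.036 × (√3206 − √680) = 0.036 × (56.6216 − 26.0768) = 0.036 × 30.5448 = 1.0996 W/m².
CFC-11: ΔF = 0.00026 × (258 − 2) = 0.00026 × 256 = 0.0666 W/m².
Total ΔF = 4.0749 + 1.0996 + 0.0666 = 5.2411 W/m².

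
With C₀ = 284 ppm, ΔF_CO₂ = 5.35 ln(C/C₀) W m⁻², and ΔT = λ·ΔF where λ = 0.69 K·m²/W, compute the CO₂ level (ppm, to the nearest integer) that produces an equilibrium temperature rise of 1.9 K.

Required forcing: ΔF = ΔT/λ = 1.9/0.69 = 2.7536 W/m².
Then ln(C/284) = ΔF/5.35 = 2.7536/5.35 = 0.51469.
So C = 284 × e^0.51469 = 284 × 1.67312 = 475.17 ppm.

C ≈ 475 ppm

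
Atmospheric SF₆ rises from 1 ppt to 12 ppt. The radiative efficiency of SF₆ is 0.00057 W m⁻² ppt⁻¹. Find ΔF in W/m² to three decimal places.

SF₆: ΔF = 0.00057 × (12 − 1) = 0.00057 × 11 = 0.0063 W/m².

ΔF = 0.006 W/m²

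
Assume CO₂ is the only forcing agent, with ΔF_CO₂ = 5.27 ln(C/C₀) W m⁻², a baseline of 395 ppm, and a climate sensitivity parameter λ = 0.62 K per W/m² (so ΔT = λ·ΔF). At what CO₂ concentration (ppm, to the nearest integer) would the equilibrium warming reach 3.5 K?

Required forcing: ΔF = ΔT/λ = 3.5/0.62 = 5.6452 W/m².
Then ln(C/395) = ΔF/5.27 = 5.6452/5.27 = 1.07120.
So C = 395 × e^1.07120 = 395 × 2.91888 = 1152.96 ppm.

C ≈ 1153 ppm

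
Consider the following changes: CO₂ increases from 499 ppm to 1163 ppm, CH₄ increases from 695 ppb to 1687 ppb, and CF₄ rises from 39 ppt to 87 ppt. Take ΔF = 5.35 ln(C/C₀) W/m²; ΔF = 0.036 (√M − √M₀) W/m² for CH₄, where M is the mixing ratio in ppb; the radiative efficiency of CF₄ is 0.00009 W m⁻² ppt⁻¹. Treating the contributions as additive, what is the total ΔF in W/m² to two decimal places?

ΔF = 5.06 W/m²

CO₂: 5.35 × ln(1163/499) = 5.35 × ln(2.33066) = 5.35 × 0.84615 = 4.5269 W/m².
CH₄: 0.036 × (√1687 − √695) = 0.036 × (41.0731 − 26.3629) = 0.036 × 14.7102 = 0.5296 W/m².
CF₄: ΔF = 0.00009 × (87 − 39) = 0.00009 × 48 = 0.0043 W/m².
Total ΔF = 4.5269 + 0.5296 + 0.0043 = 5.0608 W/m².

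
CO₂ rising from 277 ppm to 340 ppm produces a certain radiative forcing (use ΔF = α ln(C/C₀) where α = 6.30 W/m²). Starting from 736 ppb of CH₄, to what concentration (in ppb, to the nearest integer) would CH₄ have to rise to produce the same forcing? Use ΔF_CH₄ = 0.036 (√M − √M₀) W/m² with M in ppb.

CO₂ forcing: 6.30 × ln(340/277) = 6.30 × 0.204928 = 1.29105 W/m².
Set 0.036(√M − √736) = 1.29105: √M = 1.29105/0.036 + √736 = 35.8625 + 27.1293 = 62.9918.
M = (62.9918)² = 3967.97 ppb.

M ≈ 3968 ppb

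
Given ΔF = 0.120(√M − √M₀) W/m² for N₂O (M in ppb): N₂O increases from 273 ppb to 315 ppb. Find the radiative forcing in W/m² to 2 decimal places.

ΔF = 0.15 W/m²

N₂O: 0.120 × (√315 − √273) = 0.120 × (17.7482 − 16.5227) = 0.120 × 1.2255 = 0.1471 W/m².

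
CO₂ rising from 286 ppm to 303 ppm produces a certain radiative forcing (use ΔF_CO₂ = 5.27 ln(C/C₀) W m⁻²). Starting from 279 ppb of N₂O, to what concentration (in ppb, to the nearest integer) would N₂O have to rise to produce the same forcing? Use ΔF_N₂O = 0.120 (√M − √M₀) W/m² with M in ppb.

M ≈ 370 ppb

CO₂ forcing: 5.27 × ln(303/286) = 5.27 × 0.057741 = 0.30430 W/m².
Set 0.120(√M − √279) = 0.30430: √M = 0.30430/0.120 + √279 = 2.5358 + 16.7033 = 19.2391.
M = (19.2391)² = 370.14 ppb.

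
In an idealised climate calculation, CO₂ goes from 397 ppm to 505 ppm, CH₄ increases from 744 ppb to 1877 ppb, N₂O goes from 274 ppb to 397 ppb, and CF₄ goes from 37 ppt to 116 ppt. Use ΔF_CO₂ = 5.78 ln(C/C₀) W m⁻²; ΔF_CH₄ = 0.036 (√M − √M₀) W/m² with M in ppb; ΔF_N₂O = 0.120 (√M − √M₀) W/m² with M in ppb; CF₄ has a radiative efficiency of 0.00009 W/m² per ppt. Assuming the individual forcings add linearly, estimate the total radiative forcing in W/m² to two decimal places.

ΔF = 2.38 W/m²

CO₂: 5.78 × ln(505/397) = 5.78 × ln(1.27204) = 5.78 × 0.24062 = 1.3908 W/m².
CH₄: 0.036 × (√1877 − √744) = 0.036 × (43.3244 − 27.2764) = 0.036 × 16.0480 = 0.5777 W/m².
N₂O: 0.120 × (√397 − √274) = 0.120 × (19.9249 − 16.5529) = 0.120 × 3.3720 = 0.4046 W/m².
CF₄: ΔF = 0.00009 × (116 − 37) = 0.00009 × 79 = 0.0071 W/m².
Total ΔF = 1.3908 + 0.5777 + 0.4046 + 0.0071 = 2.3802 W/m².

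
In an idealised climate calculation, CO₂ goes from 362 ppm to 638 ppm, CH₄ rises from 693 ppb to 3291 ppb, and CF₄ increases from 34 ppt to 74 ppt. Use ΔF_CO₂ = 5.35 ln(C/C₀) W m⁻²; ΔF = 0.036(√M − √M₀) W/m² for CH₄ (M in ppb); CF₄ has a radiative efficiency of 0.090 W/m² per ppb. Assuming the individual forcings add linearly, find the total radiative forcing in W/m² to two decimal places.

ΔF = 4.15 W/m²

CO₂: 5.35 × ln(638/362) = 5.35 × ln(1.76243) = 5.35 × 0.56669 = 3.0318 W/m².
CH₄: 0.036 × (√3291 − √693) = 0.036 × (57.3672 − 26.3249) = 0.036 × 31.0423 = 1.1175 W/m².
CF₄: Δ = 74 − 34 = 40 ppt = 0.040 ppb; ΔF = 0.090 × 0.040 = 0.0036 W/m².
Total ΔF = 3.0318 + 1.1175 + 0.0036 = 4.1529 W/m².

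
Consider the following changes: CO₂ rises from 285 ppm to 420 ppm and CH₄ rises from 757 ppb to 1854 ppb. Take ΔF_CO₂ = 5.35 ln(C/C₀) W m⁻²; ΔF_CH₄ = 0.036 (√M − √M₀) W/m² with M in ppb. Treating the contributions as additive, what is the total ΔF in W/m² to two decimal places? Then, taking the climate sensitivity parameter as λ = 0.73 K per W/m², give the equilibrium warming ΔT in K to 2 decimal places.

ΔF = 2.63 W/m²; ΔT = 1.92 K

CO₂: 5.35 × ln(420/285) = 5.35 × ln(1.47368) = 5.35 × 0.38776 = 2.0745 W/m².
CH₄: 0.036 × (√1854 − √757) = 0.036 × (43.0581 − 27.5136) = 0.036 × 15.5445 = 0.5596 W/m².
Total ΔF = 2.0745 + 0.5596 = 2.6341 W/m².
ΔT = λ ΔF = 0.73 × 2.63 = 1.9199 K.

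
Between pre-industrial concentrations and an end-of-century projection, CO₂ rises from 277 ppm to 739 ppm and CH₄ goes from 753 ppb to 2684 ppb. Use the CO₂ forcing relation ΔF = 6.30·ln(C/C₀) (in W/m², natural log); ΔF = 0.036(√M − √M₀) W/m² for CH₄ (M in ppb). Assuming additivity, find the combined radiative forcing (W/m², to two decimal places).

ΔF = 7.06 W/m²

CO₂: 6.30 × ln(739/277) = 6.30 × ln(2.66787) = 6.30 × 0.98128 = 6.1821 W/m².
CH₄: 0.036 × (√2684 − √753) = 0.036 × (51.8073 − 27.4408) = 0.036 × 24.3665 = 0.8772 W/m².
Total ΔF = 6.1821 + 0.8772 = 7.0593 W/m².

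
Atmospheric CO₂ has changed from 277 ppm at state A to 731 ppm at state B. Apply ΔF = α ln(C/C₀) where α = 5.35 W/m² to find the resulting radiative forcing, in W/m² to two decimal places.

ΔF = 5.19 W/m²

CO₂ absorption bands are partially saturated, so forcing scales with the logarithm of the concentration ratio.
CO₂: 5.35 × ln(731/277) = 5.35 × ln(2.63899) = 5.35 × 0.97040 = 5.1916 W/m².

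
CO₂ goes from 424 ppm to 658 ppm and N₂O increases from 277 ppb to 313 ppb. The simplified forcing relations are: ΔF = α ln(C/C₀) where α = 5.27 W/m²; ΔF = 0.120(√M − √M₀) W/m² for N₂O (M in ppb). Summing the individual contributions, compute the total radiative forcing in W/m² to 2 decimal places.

CO₂: 5.27 × ln(658/424) = 5.27 × ln(1.55189) = 5.27 × 0.43947 = 2.3160 W/m².
N₂O: 0.120 × (√313 − √277) = 0.120 × (17.6918 − 16.6433) = 0.120 × 1.0485 = 0.1258 W/m².
Total ΔF = 2.3160 + 0.1258 = 2.4418 W/m².

ΔF = 2.44 W/m²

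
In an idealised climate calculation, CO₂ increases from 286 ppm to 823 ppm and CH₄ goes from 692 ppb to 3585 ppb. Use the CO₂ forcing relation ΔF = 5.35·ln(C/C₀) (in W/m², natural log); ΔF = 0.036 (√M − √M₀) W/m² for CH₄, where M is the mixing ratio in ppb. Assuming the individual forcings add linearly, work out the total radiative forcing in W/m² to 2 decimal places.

CO₂: 5.35 × ln(823/286) = 5.35 × ln(2.87762) = 5.35 × 1.05696 = 5.6547 W/m².
CH₄: 0.036 × (√3585 − √692) = 0.036 × (59.8749 − 26.3059) = 0.036 × 33.5690 = 1.2085 W/m².
Total ΔF = 5.6547 + 1.2085 = 6.8632 W/m².

ΔF = 6.86 W/m²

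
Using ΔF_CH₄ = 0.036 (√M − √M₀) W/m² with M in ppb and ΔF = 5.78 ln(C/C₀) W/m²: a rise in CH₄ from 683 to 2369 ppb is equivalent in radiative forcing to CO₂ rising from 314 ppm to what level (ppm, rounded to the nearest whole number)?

C ≈ 361 ppm

CH₄ forcing: 0.036 × (√2369 − √683) = 0.036 × (48.6724 − 26.1343) = 0.036 × 22.5381 = 0.81137 W/m².
Set 5.78 ln(C/314) = 0.81137: ln(C/314) = 0.81137/5.78 = 0.14038, so C = 314 × e^0.14038 = 314 × 1.15071 = 361.32 ppm.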